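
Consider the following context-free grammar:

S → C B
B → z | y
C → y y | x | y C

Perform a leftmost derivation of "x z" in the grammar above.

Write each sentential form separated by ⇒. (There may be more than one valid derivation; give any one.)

S ⇒ C B ⇒ x B ⇒ x z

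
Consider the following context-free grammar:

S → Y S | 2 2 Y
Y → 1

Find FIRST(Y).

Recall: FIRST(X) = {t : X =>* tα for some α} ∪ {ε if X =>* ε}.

We compute FIRST(Y) using the standard algorithm.
FIRST(S) = {1, 2}
FIRST(Y) = {1}
Therefore, FIRST(Y) = {1}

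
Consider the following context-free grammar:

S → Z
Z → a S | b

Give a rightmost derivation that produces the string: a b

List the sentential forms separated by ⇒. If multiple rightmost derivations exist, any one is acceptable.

S ⇒ Z ⇒ a S ⇒ a Z ⇒ a b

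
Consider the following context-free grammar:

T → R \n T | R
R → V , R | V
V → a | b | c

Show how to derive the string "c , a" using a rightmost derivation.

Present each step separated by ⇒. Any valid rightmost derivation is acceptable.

T ⇒ R ⇒ V , R ⇒ V , V ⇒ V , a ⇒ c , a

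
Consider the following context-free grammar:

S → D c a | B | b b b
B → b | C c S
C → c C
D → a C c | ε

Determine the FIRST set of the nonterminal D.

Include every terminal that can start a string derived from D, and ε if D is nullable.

We compute FIRST(D) using the standard algorithm.
FIRST(B) = {b, c}
FIRST(C) = {c}
FIRST(D) = {a, ε}
FIRST(S) = {a, b, c}
Therefore, FIRST(D) = {a, ε}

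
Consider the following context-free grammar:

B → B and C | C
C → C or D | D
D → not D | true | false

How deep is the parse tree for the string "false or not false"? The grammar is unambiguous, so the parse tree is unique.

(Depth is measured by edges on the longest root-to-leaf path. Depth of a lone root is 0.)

4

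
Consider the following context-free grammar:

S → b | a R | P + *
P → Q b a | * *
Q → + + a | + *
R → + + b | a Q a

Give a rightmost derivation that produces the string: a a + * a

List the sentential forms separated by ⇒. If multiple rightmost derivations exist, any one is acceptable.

S ⇒ a R ⇒ a a Q a ⇒ a a + * a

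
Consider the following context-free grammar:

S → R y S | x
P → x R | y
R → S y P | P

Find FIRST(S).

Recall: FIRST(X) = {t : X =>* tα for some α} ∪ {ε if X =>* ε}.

We compute FIRST(S) using the standard algorithm.
FIRST(P) = {x, y}
FIRST(R) = {x, y}
FIRST(S) = {x, y}
Therefore, FIRST(S) = {x, y}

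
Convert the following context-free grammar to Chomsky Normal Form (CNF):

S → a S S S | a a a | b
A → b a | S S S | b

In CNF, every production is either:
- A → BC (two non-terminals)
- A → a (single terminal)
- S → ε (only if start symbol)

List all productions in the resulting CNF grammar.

TA → a; S → b; TB → b; A → b; S → TA X0; X0 → S X1; X1 → S S; S → TA X2; X2 → TA TA; A → TB TA; A → S X3; X3 → S S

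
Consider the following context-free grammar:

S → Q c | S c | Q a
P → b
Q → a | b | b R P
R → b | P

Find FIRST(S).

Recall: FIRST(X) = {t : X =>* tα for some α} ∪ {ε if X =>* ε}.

We compute FIRST(S) using the standard algorithm.
FIRST(P) = {b}
FIRST(Q) = {a, b}
FIRST(R) = {b}
FIRST(S) = {a, b}
Therefore, FIRST(S) = {a, b}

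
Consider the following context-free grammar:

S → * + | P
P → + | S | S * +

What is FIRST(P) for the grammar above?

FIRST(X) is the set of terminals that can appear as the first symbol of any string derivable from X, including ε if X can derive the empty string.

We compute FIRST(P) using the standard algorithm.
FIRST(P) = {*, +}
FIRST(S) = {*, +}
Therefore, FIRST(P) = {*, +}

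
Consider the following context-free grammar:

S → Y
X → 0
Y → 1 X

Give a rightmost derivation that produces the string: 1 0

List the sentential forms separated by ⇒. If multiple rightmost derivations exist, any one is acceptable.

S ⇒ Y ⇒ 1 X ⇒ 1 0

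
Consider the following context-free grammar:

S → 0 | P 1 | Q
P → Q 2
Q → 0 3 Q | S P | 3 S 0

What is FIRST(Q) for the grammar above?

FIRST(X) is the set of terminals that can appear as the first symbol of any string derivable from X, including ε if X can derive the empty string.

We compute FIRST(Q) using the standard algorithm.
FIRST(P) = {0, 3}
FIRST(Q) = {0, 3}
FIRST(S) = {0, 3}
Therefore, FIRST(Q) = {0, 3}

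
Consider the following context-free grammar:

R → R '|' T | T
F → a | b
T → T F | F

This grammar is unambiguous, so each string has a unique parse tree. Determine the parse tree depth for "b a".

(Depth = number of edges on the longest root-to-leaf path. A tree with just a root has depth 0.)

4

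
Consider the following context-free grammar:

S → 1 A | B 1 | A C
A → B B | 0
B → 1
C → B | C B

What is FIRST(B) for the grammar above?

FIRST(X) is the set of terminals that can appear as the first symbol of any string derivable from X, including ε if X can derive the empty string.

We compute FIRST(B) using the standard algorithm.
FIRST(A) = {0, 1}
FIRST(B) = {1}
FIRST(C) = {1}
FIRST(S) = {0, 1}
Therefore, FIRST(B) = {1}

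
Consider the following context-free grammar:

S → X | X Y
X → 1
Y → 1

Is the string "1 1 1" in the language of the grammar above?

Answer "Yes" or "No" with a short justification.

No - no valid derivation exists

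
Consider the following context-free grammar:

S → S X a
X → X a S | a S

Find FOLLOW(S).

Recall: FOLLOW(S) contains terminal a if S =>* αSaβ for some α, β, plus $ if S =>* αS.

We compute FOLLOW(S) using the standard algorithm.
FOLLOW(S) starts with {$}.
FIRST(S) = {}
FIRST(X) = {a}
FOLLOW(S) = {$, a}
FOLLOW(X) = {a}
Therefore, FOLLOW(S) = {$, a}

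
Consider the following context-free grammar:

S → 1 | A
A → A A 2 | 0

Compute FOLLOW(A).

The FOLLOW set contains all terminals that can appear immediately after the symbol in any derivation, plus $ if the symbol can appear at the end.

We compute FOLLOW(A) using the standard algorithm.
FOLLOW(S) starts with {$}.
FIRST(A) = {0}
FIRST(S) = {0, 1}
FOLLOW(A) = {$, 0, 2}
FOLLOW(S) = {$}
Therefore, FOLLOW(A) = {$, 0, 2}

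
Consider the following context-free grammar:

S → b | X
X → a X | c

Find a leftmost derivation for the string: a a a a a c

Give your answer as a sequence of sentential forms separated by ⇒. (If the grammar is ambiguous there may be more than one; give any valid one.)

S ⇒ X ⇒ a X ⇒ a a X ⇒ a a a X ⇒ a a a a X ⇒ a a a a a X ⇒ a a a a a c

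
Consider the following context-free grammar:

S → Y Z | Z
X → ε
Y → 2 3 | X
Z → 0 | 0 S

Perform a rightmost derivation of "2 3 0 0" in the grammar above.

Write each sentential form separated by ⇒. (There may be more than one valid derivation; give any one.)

S ⇒ Y Z ⇒ Y 0 S ⇒ Y 0 Z ⇒ Y 0 0 ⇒ 2 3 0 0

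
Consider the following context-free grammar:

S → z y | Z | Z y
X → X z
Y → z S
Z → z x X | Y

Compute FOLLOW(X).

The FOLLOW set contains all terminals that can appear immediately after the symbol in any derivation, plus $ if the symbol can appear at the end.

We compute FOLLOW(X) using the standard algorithm.
FOLLOW(S) starts with {$}.
FIRST(S) = {z}
FIRST(X) = {}
FIRST(Y) = {z}
FIRST(Z) = {z}
FOLLOW(S) = {$, y}
FOLLOW(X) = {$, y, z}
FOLLOW(Y) = {$, y}
FOLLOW(Z) = {$, y}
Therefore, FOLLOW(X) = {$, y, z}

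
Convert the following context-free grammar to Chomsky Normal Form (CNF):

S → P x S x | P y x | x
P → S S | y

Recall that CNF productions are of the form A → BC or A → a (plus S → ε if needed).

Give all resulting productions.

TX → x; TY → y; S → x; P → y; S → P X0; X0 → TX X1; X1 → S TX; S → P X2; X2 → TY TX; P → S S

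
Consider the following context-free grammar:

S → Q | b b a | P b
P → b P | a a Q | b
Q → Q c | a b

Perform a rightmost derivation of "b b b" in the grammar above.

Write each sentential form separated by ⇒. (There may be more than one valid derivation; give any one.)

S ⇒ P b ⇒ b P b ⇒ b b b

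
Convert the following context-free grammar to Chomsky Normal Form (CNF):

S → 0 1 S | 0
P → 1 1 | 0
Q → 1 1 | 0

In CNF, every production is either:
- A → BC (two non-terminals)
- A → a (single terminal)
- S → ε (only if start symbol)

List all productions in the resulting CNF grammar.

T0 → 0; T1 → 1; S → 0; P → 0; Q → 0; S → T0 X0; X0 → T1 S; P → T1 T1; Q → T1 T1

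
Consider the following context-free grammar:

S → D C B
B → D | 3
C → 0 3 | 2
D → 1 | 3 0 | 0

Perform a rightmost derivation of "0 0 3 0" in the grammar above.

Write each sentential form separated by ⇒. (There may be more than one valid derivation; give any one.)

S ⇒ D C B ⇒ D C D ⇒ D C 0 ⇒ D 0 3 0 ⇒ 0 0 3 0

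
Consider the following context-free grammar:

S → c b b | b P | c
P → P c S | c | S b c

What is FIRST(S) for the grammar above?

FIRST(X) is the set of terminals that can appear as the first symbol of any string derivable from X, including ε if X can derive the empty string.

We compute FIRST(S) using the standard algorithm.
FIRST(P) = {b, c}
FIRST(S) = {b, c}
Therefore, FIRST(S) = {b, c}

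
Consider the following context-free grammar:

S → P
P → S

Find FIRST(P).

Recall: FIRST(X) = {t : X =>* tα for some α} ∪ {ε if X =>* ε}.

We compute FIRST(P) using the standard algorithm.
FIRST(P) = {}
FIRST(S) = {}
Therefore, FIRST(P) = {}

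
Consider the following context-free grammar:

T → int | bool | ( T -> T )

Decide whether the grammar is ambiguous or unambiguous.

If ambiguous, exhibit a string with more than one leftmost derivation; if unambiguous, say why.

Unambiguous - every string in the language has a unique leftmost derivation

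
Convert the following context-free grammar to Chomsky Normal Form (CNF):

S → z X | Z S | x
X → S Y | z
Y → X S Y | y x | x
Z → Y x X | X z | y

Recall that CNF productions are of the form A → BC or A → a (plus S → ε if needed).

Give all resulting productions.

TZ → z; S → x; X → z; TY → y; TX → x; Y → x; Z → y; S → TZ X; S → Z S; X → S Y; Y → X X0; X0 → S Y; Y → TY TX; Z → Y X1; X1 → TX X; Z → X TZ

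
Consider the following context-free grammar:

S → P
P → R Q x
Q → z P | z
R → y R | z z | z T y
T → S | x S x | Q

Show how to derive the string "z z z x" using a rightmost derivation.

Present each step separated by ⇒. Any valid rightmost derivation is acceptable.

S ⇒ P ⇒ R Q x ⇒ R z x ⇒ z z z x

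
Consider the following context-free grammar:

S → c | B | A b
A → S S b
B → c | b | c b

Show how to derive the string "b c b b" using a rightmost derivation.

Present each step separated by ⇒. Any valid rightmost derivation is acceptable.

S ⇒ A b ⇒ S S b b ⇒ S c b b ⇒ B c b b ⇒ b c b b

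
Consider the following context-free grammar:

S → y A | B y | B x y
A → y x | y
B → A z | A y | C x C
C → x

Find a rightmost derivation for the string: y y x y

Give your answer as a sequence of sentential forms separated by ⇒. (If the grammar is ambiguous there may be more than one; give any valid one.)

S ⇒ B x y ⇒ A y x y ⇒ y y x y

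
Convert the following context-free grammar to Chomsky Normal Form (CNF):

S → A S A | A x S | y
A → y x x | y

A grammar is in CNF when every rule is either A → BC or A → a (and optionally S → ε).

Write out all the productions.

TX → x; S → y; TY → y; A → y; S → A X0; X0 → S A; S → A X1; X1 → TX S; A → TY X2; X2 → TX TX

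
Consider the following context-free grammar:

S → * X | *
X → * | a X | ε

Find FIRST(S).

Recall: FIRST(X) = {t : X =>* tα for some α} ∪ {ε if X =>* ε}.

We compute FIRST(S) using the standard algorithm.
FIRST(S) = {*}
FIRST(X) = {*, a, ε}
Therefore, FIRST(S) = {*}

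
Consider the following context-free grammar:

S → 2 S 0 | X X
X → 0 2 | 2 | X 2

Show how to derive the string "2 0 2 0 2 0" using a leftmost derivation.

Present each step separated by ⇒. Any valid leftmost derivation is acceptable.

S ⇒ 2 S 0 ⇒ 2 X X 0 ⇒ 2 0 2 X 0 ⇒ 2 0 2 0 2 0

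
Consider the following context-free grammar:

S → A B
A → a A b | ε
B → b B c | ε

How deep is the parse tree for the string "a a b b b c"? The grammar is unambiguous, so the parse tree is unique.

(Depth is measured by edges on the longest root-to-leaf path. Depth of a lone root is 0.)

4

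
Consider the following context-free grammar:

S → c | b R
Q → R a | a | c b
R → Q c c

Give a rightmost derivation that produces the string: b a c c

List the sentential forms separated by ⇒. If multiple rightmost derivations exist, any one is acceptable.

S ⇒ b R ⇒ b Q c c ⇒ b a c c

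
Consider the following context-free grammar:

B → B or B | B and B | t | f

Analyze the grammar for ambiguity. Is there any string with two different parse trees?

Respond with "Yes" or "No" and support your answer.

Yes - the string 't and f or t and f or f' has two distinct parse trees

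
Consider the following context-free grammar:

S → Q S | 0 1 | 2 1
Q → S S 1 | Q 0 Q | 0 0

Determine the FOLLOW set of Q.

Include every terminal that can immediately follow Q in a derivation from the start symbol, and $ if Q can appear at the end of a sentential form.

We compute FOLLOW(Q) using the standard algorithm.
FOLLOW(S) starts with {$}.
FIRST(Q) = {0, 2}
FIRST(S) = {0, 2}
FOLLOW(Q) = {0, 2}
FOLLOW(S) = {$, 0, 1, 2}
Therefore, FOLLOW(Q) = {0, 2}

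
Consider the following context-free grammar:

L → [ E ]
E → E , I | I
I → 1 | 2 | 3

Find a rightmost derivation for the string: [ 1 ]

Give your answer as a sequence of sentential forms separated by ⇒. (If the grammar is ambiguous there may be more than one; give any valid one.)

L ⇒ [ E ] ⇒ [ I ] ⇒ [ 1 ]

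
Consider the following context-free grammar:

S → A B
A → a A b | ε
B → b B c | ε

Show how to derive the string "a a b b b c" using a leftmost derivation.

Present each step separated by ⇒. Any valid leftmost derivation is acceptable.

S ⇒ A B ⇒ a A b B ⇒ a a A b b B ⇒ a a b b B ⇒ a a b b b B c ⇒ a a b b b c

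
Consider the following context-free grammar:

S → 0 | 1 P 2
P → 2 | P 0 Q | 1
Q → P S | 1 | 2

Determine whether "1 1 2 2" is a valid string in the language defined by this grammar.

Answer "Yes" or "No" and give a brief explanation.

No - no valid derivation exists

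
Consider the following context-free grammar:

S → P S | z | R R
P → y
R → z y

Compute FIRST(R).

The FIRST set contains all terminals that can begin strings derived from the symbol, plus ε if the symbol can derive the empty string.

We compute FIRST(R) using the standard algorithm.
FIRST(P) = {y}
FIRST(R) = {z}
FIRST(S) = {y, z}
Therefore, FIRST(R) = {z}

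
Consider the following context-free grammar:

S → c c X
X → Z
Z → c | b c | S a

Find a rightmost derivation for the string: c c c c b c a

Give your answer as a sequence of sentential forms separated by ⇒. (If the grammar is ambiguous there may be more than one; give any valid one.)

S ⇒ c c X ⇒ c c Z ⇒ c c S a ⇒ c c c c X a ⇒ c c c c Z a ⇒ c c c c b c a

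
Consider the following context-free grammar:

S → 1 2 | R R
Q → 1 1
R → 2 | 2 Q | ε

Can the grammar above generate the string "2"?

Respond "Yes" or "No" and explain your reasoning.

Yes - a valid derivation exists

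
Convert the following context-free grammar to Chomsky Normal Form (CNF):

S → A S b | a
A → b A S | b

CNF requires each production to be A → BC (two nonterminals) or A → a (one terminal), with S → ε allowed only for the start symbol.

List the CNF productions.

TB → b; S → a; A → b; S → A X0; X0 → S TB; A → TB X1; X1 → A S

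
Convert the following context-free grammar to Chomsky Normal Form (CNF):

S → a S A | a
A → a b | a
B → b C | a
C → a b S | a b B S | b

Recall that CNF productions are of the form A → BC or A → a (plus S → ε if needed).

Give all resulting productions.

TA → a; S → a; TB → b; A → a; B → a; C → b; S → TA X0; X0 → S A; A → TA TB; B → TB C; C → TA X1; X1 → TB S; C → TA X2; X2 → TB X3; X3 → B S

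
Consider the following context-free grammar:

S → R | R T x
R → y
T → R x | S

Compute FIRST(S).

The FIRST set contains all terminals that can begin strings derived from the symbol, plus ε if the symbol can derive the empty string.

We compute FIRST(S) using the standard algorithm.
FIRST(R) = {y}
FIRST(S) = {y}
FIRST(T) = {y}
Therefore, FIRST(S) = {y}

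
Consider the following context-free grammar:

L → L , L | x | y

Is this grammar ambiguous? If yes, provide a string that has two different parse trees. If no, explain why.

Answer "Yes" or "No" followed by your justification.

Yes - the string 'x , x , x , x , x , x' has two distinct leftmost derivations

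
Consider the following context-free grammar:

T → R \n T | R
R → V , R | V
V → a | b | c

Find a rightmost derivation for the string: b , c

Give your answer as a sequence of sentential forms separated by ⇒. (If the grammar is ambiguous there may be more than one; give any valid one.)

T ⇒ R ⇒ V , R ⇒ V , V ⇒ V , c ⇒ b , c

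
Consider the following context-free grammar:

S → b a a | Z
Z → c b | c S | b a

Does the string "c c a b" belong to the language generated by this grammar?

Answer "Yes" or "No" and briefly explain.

No - no valid derivation exists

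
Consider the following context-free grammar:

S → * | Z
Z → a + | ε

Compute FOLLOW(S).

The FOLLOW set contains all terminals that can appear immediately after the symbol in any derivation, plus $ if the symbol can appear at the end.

We compute FOLLOW(S) using the standard algorithm.
FOLLOW(S) starts with {$}.
FIRST(S) = {*, a, ε}
FIRST(Z) = {a, ε}
FOLLOW(S) = {$}
FOLLOW(Z) = {$}
Therefore, FOLLOW(S) = {$}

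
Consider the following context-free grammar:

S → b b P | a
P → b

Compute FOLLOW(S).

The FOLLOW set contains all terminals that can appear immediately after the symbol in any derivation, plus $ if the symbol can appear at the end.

We compute FOLLOW(S) using the standard algorithm.
FOLLOW(S) starts with {$}.
FIRST(P) = {b}
FIRST(S) = {a, b}
FOLLOW(P) = {$}
FOLLOW(S) = {$}
Therefore, FOLLOW(S) = {$}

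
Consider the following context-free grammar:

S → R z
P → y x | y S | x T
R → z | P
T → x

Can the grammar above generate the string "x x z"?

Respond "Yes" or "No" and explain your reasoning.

Yes - a valid derivation exists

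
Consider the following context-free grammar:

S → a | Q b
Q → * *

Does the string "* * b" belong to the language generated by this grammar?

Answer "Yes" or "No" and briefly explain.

Yes - a valid derivation exists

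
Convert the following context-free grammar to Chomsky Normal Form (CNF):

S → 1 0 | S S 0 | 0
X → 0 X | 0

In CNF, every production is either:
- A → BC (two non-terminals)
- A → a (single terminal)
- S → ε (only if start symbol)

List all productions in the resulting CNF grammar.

T1 → 1; T0 → 0; S → 0; X → 0; S → T1 T0; S → S X0; X0 → S T0; X → T0 X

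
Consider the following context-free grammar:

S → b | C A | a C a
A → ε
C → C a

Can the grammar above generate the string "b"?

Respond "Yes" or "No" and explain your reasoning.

Yes - a valid derivation exists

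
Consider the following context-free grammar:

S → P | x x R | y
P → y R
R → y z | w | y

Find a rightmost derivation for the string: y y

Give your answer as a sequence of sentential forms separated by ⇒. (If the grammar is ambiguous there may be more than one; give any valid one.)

S ⇒ P ⇒ y R ⇒ y y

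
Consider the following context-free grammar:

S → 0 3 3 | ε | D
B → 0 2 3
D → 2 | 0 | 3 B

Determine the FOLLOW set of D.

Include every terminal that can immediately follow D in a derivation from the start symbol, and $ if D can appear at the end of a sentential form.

We compute FOLLOW(D) using the standard algorithm.
FOLLOW(S) starts with {$}.
FIRST(B) = {0}
FIRST(D) = {0, 2, 3}
FIRST(S) = {0, 2, 3, ε}
FOLLOW(B) = {$}
FOLLOW(D) = {$}
FOLLOW(S) = {$}
Therefore, FOLLOW(D) = {$}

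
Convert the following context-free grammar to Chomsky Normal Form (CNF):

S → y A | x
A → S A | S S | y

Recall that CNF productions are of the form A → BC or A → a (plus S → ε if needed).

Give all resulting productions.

TY → y; S → x; A → y; S → TY A; A → S A; A → S S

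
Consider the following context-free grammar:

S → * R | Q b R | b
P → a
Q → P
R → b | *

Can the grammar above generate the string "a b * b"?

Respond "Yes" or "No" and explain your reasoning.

No - no valid derivation exists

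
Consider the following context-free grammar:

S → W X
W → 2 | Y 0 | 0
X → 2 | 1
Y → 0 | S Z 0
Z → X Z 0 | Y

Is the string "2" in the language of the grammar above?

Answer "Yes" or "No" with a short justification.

No - no valid derivation exists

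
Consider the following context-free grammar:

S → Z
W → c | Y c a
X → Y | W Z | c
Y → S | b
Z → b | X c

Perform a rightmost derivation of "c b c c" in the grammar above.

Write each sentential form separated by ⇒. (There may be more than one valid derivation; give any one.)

S ⇒ Z ⇒ X c ⇒ W Z c ⇒ W X c c ⇒ W Y c c ⇒ W b c c ⇒ c b c c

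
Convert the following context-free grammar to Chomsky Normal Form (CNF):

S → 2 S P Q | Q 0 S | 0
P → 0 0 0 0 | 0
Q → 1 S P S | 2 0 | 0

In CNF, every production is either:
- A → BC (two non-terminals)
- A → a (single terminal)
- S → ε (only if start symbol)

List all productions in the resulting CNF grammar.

T2 → 2; T0 → 0; S → 0; P → 0; T1 → 1; Q → 0; S → T2 X0; X0 → S X1; X1 → P Q; S → Q X2; X2 → T0 S; P → T0 X3; X3 → T0 X4; X4 → T0 T0; Q → T1 X5; X5 → S X6; X6 → P S; Q → T2 T0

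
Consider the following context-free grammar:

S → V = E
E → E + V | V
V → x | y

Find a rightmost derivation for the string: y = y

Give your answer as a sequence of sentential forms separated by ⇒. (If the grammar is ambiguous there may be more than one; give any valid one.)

S ⇒ V = E ⇒ V = V ⇒ V = y ⇒ y = y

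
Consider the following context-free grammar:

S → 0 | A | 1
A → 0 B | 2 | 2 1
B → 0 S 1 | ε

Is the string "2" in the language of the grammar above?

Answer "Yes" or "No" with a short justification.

Yes - a valid derivation exists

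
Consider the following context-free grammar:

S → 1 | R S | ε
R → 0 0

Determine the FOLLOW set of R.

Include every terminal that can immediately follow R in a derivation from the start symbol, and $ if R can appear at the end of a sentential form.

We compute FOLLOW(R) using the standard algorithm.
FOLLOW(S) starts with {$}.
FIRST(R) = {0}
FIRST(S) = {0, 1, ε}
FOLLOW(R) = {$, 0, 1}
FOLLOW(S) = {$}
Therefore, FOLLOW(R) = {$, 0, 1}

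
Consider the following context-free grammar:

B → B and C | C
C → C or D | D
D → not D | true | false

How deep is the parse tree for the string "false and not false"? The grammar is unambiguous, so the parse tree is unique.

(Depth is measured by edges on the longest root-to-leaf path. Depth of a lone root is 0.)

4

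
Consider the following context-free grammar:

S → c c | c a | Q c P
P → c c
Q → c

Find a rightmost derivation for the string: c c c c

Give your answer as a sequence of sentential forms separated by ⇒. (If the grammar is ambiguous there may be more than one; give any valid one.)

S ⇒ Q c P ⇒ Q c c c ⇒ c c c c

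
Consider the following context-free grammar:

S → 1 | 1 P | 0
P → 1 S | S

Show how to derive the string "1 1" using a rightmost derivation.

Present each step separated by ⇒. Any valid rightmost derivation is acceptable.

S ⇒ 1 P ⇒ 1 S ⇒ 1 1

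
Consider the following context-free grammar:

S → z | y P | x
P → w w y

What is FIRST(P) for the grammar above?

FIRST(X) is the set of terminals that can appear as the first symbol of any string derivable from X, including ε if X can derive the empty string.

We compute FIRST(P) using the standard algorithm.
FIRST(P) = {w}
FIRST(S) = {x, y, z}
Therefore, FIRST(P) = {w}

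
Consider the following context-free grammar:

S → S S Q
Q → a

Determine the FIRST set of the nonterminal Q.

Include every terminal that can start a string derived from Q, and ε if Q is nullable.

We compute FIRST(Q) using the standard algorithm.
FIRST(Q) = {a}
FIRST(S) = {}
Therefore, FIRST(Q) = {a}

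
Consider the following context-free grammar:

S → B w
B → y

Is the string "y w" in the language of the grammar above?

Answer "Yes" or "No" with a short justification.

Yes - a valid derivation exists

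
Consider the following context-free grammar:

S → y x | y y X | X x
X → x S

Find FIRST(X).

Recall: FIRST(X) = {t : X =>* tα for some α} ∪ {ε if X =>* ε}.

We compute FIRST(X) using the standard algorithm.
FIRST(S) = {x, y}
FIRST(X) = {x}
Therefore, FIRST(X) = {x}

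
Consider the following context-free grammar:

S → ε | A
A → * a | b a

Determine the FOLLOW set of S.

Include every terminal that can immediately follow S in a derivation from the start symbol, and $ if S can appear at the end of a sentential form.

We compute FOLLOW(S) using the standard algorithm.
FOLLOW(S) starts with {$}.
FIRST(A) = {*, b}
FIRST(S) = {*, b, ε}
FOLLOW(A) = {$}
FOLLOW(S) = {$}
Therefore, FOLLOW(S) = {$}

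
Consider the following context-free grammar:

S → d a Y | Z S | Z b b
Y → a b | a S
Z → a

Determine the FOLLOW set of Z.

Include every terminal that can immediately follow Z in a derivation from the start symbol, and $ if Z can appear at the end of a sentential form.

We compute FOLLOW(Z) using the standard algorithm.
FOLLOW(S) starts with {$}.
FIRST(S) = {a, d}
FIRST(Y) = {a}
FIRST(Z) = {a}
FOLLOW(S) = {$}
FOLLOW(Y) = {$}
FOLLOW(Z) = {a, b, d}
Therefore, FOLLOW(Z) = {a, b, d}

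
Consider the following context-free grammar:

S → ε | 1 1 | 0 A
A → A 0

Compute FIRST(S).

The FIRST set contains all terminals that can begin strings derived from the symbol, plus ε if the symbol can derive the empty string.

We compute FIRST(S) using the standard algorithm.
FIRST(A) = {}
FIRST(S) = {0, 1, ε}
Therefore, FIRST(S) = {0, 1, ε}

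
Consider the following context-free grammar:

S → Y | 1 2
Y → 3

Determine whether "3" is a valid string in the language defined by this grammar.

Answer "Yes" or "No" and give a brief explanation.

Yes - a valid derivation exists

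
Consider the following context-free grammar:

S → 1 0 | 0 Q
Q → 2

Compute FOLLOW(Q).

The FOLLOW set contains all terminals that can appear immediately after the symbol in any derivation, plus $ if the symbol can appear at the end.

We compute FOLLOW(Q) using the standard algorithm.
FOLLOW(S) starts with {$}.
FIRST(Q) = {2}
FIRST(S) = {0, 1}
FOLLOW(Q) = {$}
FOLLOW(S) = {$}
Therefore, FOLLOW(Q) = {$}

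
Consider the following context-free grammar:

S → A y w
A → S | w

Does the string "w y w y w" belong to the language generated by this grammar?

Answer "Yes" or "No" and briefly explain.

Yes - a valid derivation exists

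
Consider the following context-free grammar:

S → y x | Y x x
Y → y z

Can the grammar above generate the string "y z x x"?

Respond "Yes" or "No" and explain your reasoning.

Yes - a valid derivation exists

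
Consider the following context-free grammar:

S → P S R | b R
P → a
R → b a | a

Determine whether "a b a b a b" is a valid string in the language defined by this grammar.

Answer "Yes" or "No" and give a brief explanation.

No - no valid derivation exists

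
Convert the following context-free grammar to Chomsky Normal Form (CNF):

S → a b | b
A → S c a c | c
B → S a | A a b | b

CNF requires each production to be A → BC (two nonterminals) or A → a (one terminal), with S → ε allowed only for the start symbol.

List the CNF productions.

TA → a; TB → b; S → b; TC → c; A → c; B → b; S → TA TB; A → S X0; X0 → TC X1; X1 → TA TC; B → S TA; B → A X2; X2 → TA TB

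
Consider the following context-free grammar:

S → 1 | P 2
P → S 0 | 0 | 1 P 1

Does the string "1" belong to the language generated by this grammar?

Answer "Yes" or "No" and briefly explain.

Yes - a valid derivation exists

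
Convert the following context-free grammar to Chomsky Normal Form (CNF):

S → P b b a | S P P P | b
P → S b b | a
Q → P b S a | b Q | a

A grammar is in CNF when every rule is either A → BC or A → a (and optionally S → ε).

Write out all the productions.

TB → b; TA → a; S → b; P → a; Q → a; S → P X0; X0 → TB X1; X1 → TB TA; S → S X2; X2 → P X3; X3 → P P; P → S X4; X4 → TB TB; Q → P X5; X5 → TB X6; X6 → S TA; Q → TB Q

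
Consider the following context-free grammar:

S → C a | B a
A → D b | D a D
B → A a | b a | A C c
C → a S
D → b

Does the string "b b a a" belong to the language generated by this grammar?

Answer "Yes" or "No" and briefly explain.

Yes - a valid derivation exists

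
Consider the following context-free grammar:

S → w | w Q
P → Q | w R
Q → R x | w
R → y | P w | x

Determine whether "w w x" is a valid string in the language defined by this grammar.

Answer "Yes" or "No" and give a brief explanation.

No - no valid derivation exists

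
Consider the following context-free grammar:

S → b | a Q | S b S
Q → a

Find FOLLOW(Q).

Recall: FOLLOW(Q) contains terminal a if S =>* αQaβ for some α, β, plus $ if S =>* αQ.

We compute FOLLOW(Q) using the standard algorithm.
FOLLOW(S) starts with {$}.
FIRST(Q) = {a}
FIRST(S) = {a, b}
FOLLOW(Q) = {$, b}
FOLLOW(S) = {$, b}
Therefore, FOLLOW(Q) = {$, b}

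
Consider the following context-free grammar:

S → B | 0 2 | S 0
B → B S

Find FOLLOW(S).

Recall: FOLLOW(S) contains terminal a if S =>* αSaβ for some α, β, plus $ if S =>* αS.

We compute FOLLOW(S) using the standard algorithm.
FOLLOW(S) starts with {$}.
FIRST(B) = {}
FIRST(S) = {0}
FOLLOW(B) = {$, 0}
FOLLOW(S) = {$, 0}
Therefore, FOLLOW(S) = {$, 0}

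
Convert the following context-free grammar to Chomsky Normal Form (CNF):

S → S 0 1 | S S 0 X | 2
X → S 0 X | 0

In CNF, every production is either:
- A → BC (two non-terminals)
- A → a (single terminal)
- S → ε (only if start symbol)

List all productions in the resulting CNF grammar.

T0 → 0; T1 → 1; S → 2; X → 0; S → S X0; X0 → T0 T1; S → S X1; X1 → S X2; X2 → T0 X; X → S X3; X3 → T0 X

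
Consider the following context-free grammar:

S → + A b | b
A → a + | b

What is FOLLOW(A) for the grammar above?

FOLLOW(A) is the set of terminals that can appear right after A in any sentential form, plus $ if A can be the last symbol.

We compute FOLLOW(A) using the standard algorithm.
FOLLOW(S) starts with {$}.
FIRST(A) = {a, b}
FIRST(S) = {+, b}
FOLLOW(A) = {b}
FOLLOW(S) = {$}
Therefore, FOLLOW(A) = {b}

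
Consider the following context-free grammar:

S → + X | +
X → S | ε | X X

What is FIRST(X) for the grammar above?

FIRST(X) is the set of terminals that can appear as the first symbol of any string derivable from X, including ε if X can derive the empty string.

We compute FIRST(X) using the standard algorithm.
FIRST(S) = {+}
FIRST(X) = {+, ε}
Therefore, FIRST(X) = {+, ε}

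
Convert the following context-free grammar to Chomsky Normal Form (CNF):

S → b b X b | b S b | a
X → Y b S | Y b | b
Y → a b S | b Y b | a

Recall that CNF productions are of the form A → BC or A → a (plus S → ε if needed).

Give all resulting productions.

TB → b; S → a; X → b; TA → a; Y → a; S → TB X0; X0 → TB X1; X1 → X TB; S → TB X2; X2 → S TB; X → Y X3; X3 → TB S; X → Y TB; Y → TA X4; X4 → TB S; Y → TB X5; X5 → Y TB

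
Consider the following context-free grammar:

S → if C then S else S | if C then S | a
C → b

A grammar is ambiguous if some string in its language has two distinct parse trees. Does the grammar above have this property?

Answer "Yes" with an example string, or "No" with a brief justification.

Yes - the string 'if b then a else if b then if b then a else a' has two distinct parse trees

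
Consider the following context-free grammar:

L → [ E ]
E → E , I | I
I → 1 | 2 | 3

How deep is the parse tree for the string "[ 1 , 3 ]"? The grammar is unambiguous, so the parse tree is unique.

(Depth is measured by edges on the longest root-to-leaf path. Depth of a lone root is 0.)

4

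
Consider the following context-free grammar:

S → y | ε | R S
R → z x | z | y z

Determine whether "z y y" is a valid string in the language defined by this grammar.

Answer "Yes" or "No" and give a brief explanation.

No - no valid derivation exists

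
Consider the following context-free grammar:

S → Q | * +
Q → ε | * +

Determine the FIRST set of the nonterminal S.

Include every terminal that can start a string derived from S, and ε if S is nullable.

We compute FIRST(S) using the standard algorithm.
FIRST(Q) = {*, ε}
FIRST(S) = {*, ε}
Therefore, FIRST(S) = {*, ε}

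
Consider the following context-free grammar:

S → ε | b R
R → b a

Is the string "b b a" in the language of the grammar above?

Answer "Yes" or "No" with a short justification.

Yes - a valid derivation exists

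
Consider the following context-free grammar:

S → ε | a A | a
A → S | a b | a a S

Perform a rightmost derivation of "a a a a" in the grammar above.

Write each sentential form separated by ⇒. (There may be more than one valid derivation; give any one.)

S ⇒ a A ⇒ a a a S ⇒ a a a a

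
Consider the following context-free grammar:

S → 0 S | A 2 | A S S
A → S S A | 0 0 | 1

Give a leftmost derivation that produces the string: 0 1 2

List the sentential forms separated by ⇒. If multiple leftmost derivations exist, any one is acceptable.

S ⇒ 0 S ⇒ 0 A 2 ⇒ 0 1 2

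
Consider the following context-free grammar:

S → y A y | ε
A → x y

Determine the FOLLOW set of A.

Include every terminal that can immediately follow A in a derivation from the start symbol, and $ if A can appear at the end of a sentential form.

We compute FOLLOW(A) using the standard algorithm.
FOLLOW(S) starts with {$}.
FIRST(A) = {x}
FIRST(S) = {y, ε}
FOLLOW(A) = {y}
FOLLOW(S) = {$}
Therefore, FOLLOW(A) = {y}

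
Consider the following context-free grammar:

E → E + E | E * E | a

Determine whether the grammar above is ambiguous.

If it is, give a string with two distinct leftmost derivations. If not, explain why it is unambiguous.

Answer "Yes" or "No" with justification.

Yes - the string 'a * a + a * a + a' has two distinct leftmost derivations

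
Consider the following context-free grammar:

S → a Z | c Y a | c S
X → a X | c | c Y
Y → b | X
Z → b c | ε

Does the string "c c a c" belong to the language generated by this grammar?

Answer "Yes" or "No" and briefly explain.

No - no valid derivation exists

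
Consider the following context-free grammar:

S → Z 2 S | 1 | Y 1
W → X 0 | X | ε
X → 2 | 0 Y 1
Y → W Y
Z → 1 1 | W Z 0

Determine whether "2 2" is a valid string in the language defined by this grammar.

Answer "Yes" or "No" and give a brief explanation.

No - no valid derivation exists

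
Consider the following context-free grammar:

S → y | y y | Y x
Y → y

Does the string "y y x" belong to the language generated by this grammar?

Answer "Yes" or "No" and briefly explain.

No - no valid derivation exists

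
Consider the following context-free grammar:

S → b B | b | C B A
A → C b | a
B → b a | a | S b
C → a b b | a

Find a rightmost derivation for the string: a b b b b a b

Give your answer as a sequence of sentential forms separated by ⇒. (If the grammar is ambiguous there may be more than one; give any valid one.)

S ⇒ C B A ⇒ C B C b ⇒ C B a b ⇒ C S b a b ⇒ C b b a b ⇒ a b b b b a b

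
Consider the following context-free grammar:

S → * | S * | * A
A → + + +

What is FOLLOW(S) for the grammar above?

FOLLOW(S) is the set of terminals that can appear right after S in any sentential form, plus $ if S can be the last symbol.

We compute FOLLOW(S) using the standard algorithm.
FOLLOW(S) starts with {$}.
FIRST(A) = {+}
FIRST(S) = {*}
FOLLOW(A) = {$, *}
FOLLOW(S) = {$, *}
Therefore, FOLLOW(S) = {$, *}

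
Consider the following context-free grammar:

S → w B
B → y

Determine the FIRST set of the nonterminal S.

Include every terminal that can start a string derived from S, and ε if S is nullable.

We compute FIRST(S) using the standard algorithm.
FIRST(B) = {y}
FIRST(S) = {w}
Therefore, FIRST(S) = {w}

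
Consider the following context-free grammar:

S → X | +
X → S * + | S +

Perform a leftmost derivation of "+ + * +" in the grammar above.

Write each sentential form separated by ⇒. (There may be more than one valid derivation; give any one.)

S ⇒ X ⇒ S * + ⇒ X * + ⇒ S + * + ⇒ + + * +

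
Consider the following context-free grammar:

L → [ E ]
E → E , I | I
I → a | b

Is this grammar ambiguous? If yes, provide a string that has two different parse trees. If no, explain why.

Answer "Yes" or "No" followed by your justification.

No - the grammar is unambiguous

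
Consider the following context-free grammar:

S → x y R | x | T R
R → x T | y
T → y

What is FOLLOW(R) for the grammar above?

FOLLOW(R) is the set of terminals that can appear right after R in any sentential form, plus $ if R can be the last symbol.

We compute FOLLOW(R) using the standard algorithm.
FOLLOW(S) starts with {$}.
FIRST(R) = {x, y}
FIRST(S) = {x, y}
FIRST(T) = {y}
FOLLOW(R) = {$}
FOLLOW(S) = {$}
FOLLOW(T) = {$, x, y}
Therefore, FOLLOW(R) = {$}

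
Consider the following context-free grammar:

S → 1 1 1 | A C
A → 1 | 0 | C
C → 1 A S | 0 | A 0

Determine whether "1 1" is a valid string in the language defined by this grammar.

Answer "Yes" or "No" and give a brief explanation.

No - no valid derivation exists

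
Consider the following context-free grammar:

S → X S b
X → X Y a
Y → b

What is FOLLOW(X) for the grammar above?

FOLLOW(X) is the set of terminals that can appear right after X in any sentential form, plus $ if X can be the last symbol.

We compute FOLLOW(X) using the standard algorithm.
FOLLOW(S) starts with {$}.
FIRST(S) = {}
FIRST(X) = {}
FIRST(Y) = {b}
FOLLOW(S) = {$, b}
FOLLOW(X) = {b}
FOLLOW(Y) = {a}
Therefore, FOLLOW(X) = {b}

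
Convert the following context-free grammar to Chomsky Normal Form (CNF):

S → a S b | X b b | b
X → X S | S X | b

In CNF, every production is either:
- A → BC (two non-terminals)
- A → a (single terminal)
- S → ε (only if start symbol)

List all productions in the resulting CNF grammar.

TA → a; TB → b; S → b; X → b; S → TA X0; X0 → S TB; S → X X1; X1 → TB TB; X → X S; X → S X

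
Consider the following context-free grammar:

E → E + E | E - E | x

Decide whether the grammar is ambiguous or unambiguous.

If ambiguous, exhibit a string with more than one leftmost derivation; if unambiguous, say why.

Ambiguous - the string 'x + x - x - x - x - x' has two distinct leftmost derivations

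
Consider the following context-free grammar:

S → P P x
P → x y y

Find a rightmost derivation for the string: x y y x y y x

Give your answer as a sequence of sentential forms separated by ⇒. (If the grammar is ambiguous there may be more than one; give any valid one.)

S ⇒ P P x ⇒ P x y y x ⇒ x y y x y y x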